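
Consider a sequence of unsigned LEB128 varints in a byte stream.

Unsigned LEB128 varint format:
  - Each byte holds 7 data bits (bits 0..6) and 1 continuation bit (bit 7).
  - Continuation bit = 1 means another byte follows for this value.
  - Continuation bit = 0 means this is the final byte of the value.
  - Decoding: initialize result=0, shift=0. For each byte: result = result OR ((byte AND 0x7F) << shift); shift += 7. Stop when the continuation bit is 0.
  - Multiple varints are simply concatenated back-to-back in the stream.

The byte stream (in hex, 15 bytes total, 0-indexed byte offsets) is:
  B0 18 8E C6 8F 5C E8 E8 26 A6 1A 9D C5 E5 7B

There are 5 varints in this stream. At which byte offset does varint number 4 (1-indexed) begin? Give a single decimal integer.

Answer: 9

Derivation:
  byte[0]=0xB0 cont=1 payload=0x30=48: acc |= 48<<0 -> acc=48 shift=7
  byte[1]=0x18 cont=0 payload=0x18=24: acc |= 24<<7 -> acc=3120 shift=14 [end]
Varint 1: bytes[0:2] = B0 18 -> value 3120 (2 byte(s))
  byte[2]=0x8E cont=1 payload=0x0E=14: acc |= 14<<0 -> acc=14 shift=7
  byte[3]=0xC6 cont=1 payload=0x46=70: acc |= 70<<7 -> acc=8974 shift=14
  byte[4]=0x8F cont=1 payload=0x0F=15: acc |= 15<<14 -> acc=254734 shift=21
  byte[5]=0x5C cont=0 payload=0x5C=92: acc |= 92<<21 -> acc=193192718 shift=28 [end]
Varint 2: bytes[2:6] = 8E C6 8F 5C -> value 193192718 (4 byte(s))
  byte[6]=0xE8 cont=1 payload=0x68=104: acc |= 104<<0 -> acc=104 shift=7
  byte[7]=0xE8 cont=1 payload=0x68=104: acc |= 104<<7 -> acc=13416 shift=14
  byte[8]=0x26 cont=0 payload=0x26=38: acc |= 38<<14 -> acc=636008 shift=21 [end]
Varint 3: bytes[6:9] = E8 E8 26 -> value 636008 (3 byte(s))
  byte[9]=0xA6 cont=1 payload=0x26=38: acc |= 38<<0 -> acc=38 shift=7
  byte[10]=0x1A cont=0 payload=0x1A=26: acc |= 26<<7 -> acc=3366 shift=14 [end]
Varint 4: bytes[9:11] = A6 1A -> value 3366 (2 byte(s))
  byte[11]=0x9D cont=1 payload=0x1D=29: acc |= 29<<0 -> acc=29 shift=7
  byte[12]=0xC5 cont=1 payload=0x45=69: acc |= 69<<7 -> acc=8861 shift=14
  byte[13]=0xE5 cont=1 payload=0x65=101: acc |= 101<<14 -> acc=1663645 shift=21
  byte[14]=0x7B cont=0 payload=0x7B=123: acc |= 123<<21 -> acc=259613341 shift=28 [end]
Varint 5: bytes[11:15] = 9D C5 E5 7B -> value 259613341 (4 byte(s))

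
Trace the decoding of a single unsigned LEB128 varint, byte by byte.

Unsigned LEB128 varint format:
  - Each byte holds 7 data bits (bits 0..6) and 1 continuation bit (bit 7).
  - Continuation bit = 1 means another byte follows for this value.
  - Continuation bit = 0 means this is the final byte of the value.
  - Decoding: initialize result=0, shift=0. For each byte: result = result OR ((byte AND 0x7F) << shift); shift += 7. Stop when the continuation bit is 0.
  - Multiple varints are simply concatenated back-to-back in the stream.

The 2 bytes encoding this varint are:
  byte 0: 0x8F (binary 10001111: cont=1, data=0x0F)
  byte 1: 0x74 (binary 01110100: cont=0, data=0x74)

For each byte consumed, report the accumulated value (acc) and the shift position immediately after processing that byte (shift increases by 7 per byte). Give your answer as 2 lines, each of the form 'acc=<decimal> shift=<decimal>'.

byte 0=0x8F: payload=0x0F=15, contrib = 15<<0 = 15; acc -> 15, shift -> 7
byte 1=0x74: payload=0x74=116, contrib = 116<<7 = 14848; acc -> 14863, shift -> 14

Answer: acc=15 shift=7
acc=14863 shift=14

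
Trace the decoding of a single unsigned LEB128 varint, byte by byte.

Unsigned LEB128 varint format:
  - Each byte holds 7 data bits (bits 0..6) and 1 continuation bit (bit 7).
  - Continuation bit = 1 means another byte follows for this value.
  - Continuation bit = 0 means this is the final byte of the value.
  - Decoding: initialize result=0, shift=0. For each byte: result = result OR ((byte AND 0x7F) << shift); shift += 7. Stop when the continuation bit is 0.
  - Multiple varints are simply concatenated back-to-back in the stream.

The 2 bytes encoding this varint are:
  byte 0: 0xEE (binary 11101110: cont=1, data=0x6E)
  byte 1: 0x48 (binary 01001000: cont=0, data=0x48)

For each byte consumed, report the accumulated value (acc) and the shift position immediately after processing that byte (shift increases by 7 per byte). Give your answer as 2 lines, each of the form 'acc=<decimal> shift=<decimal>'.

Answer: acc=110 shift=7
acc=9326 shift=14

Derivation:
byte 0=0xEE: payload=0x6E=110, contrib = 110<<0 = 110; acc -> 110, shift -> 7
byte 1=0x48: payload=0x48=72, contrib = 72<<7 = 9216; acc -> 9326, shift -> 14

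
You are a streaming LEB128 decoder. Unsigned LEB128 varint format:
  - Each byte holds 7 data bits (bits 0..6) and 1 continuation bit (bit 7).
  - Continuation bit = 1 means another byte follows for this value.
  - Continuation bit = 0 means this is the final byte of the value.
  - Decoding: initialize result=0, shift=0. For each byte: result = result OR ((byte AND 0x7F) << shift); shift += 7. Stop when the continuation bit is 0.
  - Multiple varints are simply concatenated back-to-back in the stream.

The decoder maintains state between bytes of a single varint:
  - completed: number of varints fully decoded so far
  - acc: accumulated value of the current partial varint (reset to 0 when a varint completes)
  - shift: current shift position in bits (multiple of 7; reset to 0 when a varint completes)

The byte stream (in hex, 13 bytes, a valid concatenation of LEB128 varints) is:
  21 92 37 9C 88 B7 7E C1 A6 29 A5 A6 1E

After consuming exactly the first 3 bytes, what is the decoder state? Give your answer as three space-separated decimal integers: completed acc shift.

byte[0]=0x21 cont=0 payload=0x21: varint #1 complete (value=33); reset -> completed=1 acc=0 shift=0
byte[1]=0x92 cont=1 payload=0x12: acc |= 18<<0 -> completed=1 acc=18 shift=7
byte[2]=0x37 cont=0 payload=0x37: varint #2 complete (value=7058); reset -> completed=2 acc=0 shift=0

Answer: 2 0 0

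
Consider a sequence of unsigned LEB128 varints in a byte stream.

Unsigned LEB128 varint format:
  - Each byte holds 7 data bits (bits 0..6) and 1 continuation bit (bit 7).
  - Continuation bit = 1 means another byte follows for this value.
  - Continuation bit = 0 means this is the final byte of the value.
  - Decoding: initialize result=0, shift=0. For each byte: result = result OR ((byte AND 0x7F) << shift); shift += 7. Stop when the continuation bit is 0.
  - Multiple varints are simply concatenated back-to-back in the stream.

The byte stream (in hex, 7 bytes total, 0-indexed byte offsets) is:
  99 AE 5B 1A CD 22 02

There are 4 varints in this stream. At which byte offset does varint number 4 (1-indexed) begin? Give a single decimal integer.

  byte[0]=0x99 cont=1 payload=0x19=25: acc |= 25<<0 -> acc=25 shift=7
  byte[1]=0xAE cont=1 payload=0x2E=46: acc |= 46<<7 -> acc=5913 shift=14
  byte[2]=0x5B cont=0 payload=0x5B=91: acc |= 91<<14 -> acc=1496857 shift=21 [end]
Varint 1: bytes[0:3] = 99 AE 5B -> value 1496857 (3 byte(s))
  byte[3]=0x1A cont=0 payload=0x1A=26: acc |= 26<<0 -> acc=26 shift=7 [end]
Varint 2: bytes[3:4] = 1A -> value 26 (1 byte(s))
  byte[4]=0xCD cont=1 payload=0x4D=77: acc |= 77<<0 -> acc=77 shift=7
  byte[5]=0x22 cont=0 payload=0x22=34: acc |= 34<<7 -> acc=4429 shift=14 [end]
Varint 3: bytes[4:6] = CD 22 -> value 4429 (2 byte(s))
  byte[6]=0x02 cont=0 payload=0x02=2: acc |= 2<<0 -> acc=2 shift=7 [end]
Varint 4: bytes[6:7] = 02 -> value 2 (1 byte(s))

Answer: 6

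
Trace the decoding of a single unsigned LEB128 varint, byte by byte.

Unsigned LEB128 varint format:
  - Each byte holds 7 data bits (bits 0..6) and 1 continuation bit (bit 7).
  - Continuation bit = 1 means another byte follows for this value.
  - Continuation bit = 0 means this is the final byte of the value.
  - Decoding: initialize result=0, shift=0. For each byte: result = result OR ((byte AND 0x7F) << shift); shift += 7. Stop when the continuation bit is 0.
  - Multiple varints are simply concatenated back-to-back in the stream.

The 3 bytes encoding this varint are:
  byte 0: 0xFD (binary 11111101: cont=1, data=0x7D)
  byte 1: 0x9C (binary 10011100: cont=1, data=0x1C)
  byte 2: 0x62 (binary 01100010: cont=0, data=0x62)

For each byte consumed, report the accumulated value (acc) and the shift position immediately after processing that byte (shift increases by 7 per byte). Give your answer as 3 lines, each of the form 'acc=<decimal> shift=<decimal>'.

byte 0=0xFD: payload=0x7D=125, contrib = 125<<0 = 125; acc -> 125, shift -> 7
byte 1=0x9C: payload=0x1C=28, contrib = 28<<7 = 3584; acc -> 3709, shift -> 14
byte 2=0x62: payload=0x62=98, contrib = 98<<14 = 1605632; acc -> 1609341, shift -> 21

Answer: acc=125 shift=7
acc=3709 shift=14
acc=1609341 shift=21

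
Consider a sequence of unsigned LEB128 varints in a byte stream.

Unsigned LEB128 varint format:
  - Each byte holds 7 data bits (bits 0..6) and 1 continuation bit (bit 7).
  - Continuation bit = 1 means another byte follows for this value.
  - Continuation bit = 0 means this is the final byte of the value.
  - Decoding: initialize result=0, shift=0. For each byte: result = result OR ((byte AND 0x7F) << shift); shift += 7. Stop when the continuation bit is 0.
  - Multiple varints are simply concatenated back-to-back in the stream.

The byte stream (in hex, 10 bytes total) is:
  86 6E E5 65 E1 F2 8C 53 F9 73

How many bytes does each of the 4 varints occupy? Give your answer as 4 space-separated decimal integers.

Answer: 2 2 4 2

Derivation:
  byte[0]=0x86 cont=1 payload=0x06=6: acc |= 6<<0 -> acc=6 shift=7
  byte[1]=0x6E cont=0 payload=0x6E=110: acc |= 110<<7 -> acc=14086 shift=14 [end]
Varint 1: bytes[0:2] = 86 6E -> value 14086 (2 byte(s))
  byte[2]=0xE5 cont=1 payload=0x65=101: acc |= 101<<0 -> acc=101 shift=7
  byte[3]=0x65 cont=0 payload=0x65=101: acc |= 101<<7 -> acc=13029 shift=14 [end]
Varint 2: bytes[2:4] = E5 65 -> value 13029 (2 byte(s))
  byte[4]=0xE1 cont=1 payload=0x61=97: acc |= 97<<0 -> acc=97 shift=7
  byte[5]=0xF2 cont=1 payload=0x72=114: acc |= 114<<7 -> acc=14689 shift=14
  byte[6]=0x8C cont=1 payload=0x0C=12: acc |= 12<<14 -> acc=211297 shift=21
  byte[7]=0x53 cont=0 payload=0x53=83: acc |= 83<<21 -> acc=174274913 shift=28 [end]
Varint 3: bytes[4:8] = E1 F2 8C 53 -> value 174274913 (4 byte(s))
  byte[8]=0xF9 cont=1 payload=0x79=121: acc |= 121<<0 -> acc=121 shift=7
  byte[9]=0x73 cont=0 payload=0x73=115: acc |= 115<<7 -> acc=14841 shift=14 [end]
Varint 4: bytes[8:10] = F9 73 -> value 14841 (2 byte(s))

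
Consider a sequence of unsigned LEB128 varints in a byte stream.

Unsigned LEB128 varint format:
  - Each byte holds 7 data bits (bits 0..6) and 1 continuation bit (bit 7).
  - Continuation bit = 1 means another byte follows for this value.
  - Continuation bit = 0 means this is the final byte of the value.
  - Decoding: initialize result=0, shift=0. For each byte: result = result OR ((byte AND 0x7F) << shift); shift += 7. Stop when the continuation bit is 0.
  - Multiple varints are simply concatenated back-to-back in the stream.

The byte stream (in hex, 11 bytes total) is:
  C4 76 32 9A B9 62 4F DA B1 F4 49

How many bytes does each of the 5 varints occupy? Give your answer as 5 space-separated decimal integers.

Answer: 2 1 3 1 4

Derivation:
  byte[0]=0xC4 cont=1 payload=0x44=68: acc |= 68<<0 -> acc=68 shift=7
  byte[1]=0x76 cont=0 payload=0x76=118: acc |= 118<<7 -> acc=15172 shift=14 [end]
Varint 1: bytes[0:2] = C4 76 -> value 15172 (2 byte(s))
  byte[2]=0x32 cont=0 payload=0x32=50: acc |= 50<<0 -> acc=50 shift=7 [end]
Varint 2: bytes[2:3] = 32 -> value 50 (1 byte(s))
  byte[3]=0x9A cont=1 payload=0x1A=26: acc |= 26<<0 -> acc=26 shift=7
  byte[4]=0xB9 cont=1 payload=0x39=57: acc |= 57<<7 -> acc=7322 shift=14
  byte[5]=0x62 cont=0 payload=0x62=98: acc |= 98<<14 -> acc=1612954 shift=21 [end]
Varint 3: bytes[3:6] = 9A B9 62 -> value 1612954 (3 byte(s))
  byte[6]=0x4F cont=0 payload=0x4F=79: acc |= 79<<0 -> acc=79 shift=7 [end]
Varint 4: bytes[6:7] = 4F -> value 79 (1 byte(s))
  byte[7]=0xDA cont=1 payload=0x5A=90: acc |= 90<<0 -> acc=90 shift=7
  byte[8]=0xB1 cont=1 payload=0x31=49: acc |= 49<<7 -> acc=6362 shift=14
  byte[9]=0xF4 cont=1 payload=0x74=116: acc |= 116<<14 -> acc=1906906 shift=21
  byte[10]=0x49 cont=0 payload=0x49=73: acc |= 73<<21 -> acc=154999002 shift=28 [end]
Varint 5: bytes[7:11] = DA B1 F4 49 -> value 154999002 (4 byte(s))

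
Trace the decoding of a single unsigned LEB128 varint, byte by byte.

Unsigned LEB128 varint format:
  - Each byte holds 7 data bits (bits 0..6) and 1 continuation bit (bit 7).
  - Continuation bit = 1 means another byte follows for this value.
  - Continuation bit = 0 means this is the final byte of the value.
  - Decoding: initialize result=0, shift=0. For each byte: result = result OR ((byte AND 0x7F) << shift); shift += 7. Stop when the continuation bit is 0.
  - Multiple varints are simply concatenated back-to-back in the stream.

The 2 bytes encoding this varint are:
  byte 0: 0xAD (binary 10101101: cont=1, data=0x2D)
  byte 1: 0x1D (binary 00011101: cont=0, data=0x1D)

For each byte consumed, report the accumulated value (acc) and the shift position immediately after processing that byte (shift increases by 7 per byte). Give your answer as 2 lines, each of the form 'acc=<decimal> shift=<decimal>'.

Answer: acc=45 shift=7
acc=3757 shift=14

Derivation:
byte 0=0xAD: payload=0x2D=45, contrib = 45<<0 = 45; acc -> 45, shift -> 7
byte 1=0x1D: payload=0x1D=29, contrib = 29<<7 = 3712; acc -> 3757, shift -> 14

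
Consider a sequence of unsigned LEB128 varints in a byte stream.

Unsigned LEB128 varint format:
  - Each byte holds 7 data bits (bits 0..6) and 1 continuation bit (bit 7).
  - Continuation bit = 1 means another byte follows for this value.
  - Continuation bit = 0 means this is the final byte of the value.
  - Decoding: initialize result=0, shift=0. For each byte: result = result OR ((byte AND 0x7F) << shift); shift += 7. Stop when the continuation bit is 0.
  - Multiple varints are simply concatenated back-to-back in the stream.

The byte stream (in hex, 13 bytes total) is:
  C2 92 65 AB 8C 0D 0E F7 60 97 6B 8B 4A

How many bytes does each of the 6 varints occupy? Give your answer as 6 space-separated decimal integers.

  byte[0]=0xC2 cont=1 payload=0x42=66: acc |= 66<<0 -> acc=66 shift=7
  byte[1]=0x92 cont=1 payload=0x12=18: acc |= 18<<7 -> acc=2370 shift=14
  byte[2]=0x65 cont=0 payload=0x65=101: acc |= 101<<14 -> acc=1657154 shift=21 [end]
Varint 1: bytes[0:3] = C2 92 65 -> value 1657154 (3 byte(s))
  byte[3]=0xAB cont=1 payload=0x2B=43: acc |= 43<<0 -> acc=43 shift=7
  byte[4]=0x8C cont=1 payload=0x0C=12: acc |= 12<<7 -> acc=1579 shift=14
  byte[5]=0x0D cont=0 payload=0x0D=13: acc |= 13<<14 -> acc=214571 shift=21 [end]
Varint 2: bytes[3:6] = AB 8C 0D -> value 214571 (3 byte(s))
  byte[6]=0x0E cont=0 payload=0x0E=14: acc |= 14<<0 -> acc=14 shift=7 [end]
Varint 3: bytes[6:7] = 0E -> value 14 (1 byte(s))
  byte[7]=0xF7 cont=1 payload=0x77=119: acc |= 119<<0 -> acc=119 shift=7
  byte[8]=0x60 cont=0 payload=0x60=96: acc |= 96<<7 -> acc=12407 shift=14 [end]
Varint 4: bytes[7:9] = F7 60 -> value 12407 (2 byte(s))
  byte[9]=0x97 cont=1 payload=0x17=23: acc |= 23<<0 -> acc=23 shift=7
  byte[10]=0x6B cont=0 payload=0x6B=107: acc |= 107<<7 -> acc=13719 shift=14 [end]
Varint 5: bytes[9:11] = 97 6B -> value 13719 (2 byte(s))
  byte[11]=0x8B cont=1 payload=0x0B=11: acc |= 11<<0 -> acc=11 shift=7
  byte[12]=0x4A cont=0 payload=0x4A=74: acc |= 74<<7 -> acc=9483 shift=14 [end]
Varint 6: bytes[11:13] = 8B 4A -> value 9483 (2 byte(s))

Answer: 3 3 1 2 2 2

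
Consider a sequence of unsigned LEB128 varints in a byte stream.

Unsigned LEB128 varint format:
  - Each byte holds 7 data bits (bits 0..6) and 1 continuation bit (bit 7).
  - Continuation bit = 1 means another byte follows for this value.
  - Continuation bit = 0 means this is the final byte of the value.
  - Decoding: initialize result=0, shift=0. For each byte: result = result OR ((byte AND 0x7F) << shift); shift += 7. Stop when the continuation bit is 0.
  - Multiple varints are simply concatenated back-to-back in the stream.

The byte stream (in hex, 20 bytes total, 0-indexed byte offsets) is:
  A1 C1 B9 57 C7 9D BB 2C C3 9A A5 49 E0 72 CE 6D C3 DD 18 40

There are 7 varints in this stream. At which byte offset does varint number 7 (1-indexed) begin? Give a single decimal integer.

  byte[0]=0xA1 cont=1 payload=0x21=33: acc |= 33<<0 -> acc=33 shift=7
  byte[1]=0xC1 cont=1 payload=0x41=65: acc |= 65<<7 -> acc=8353 shift=14
  byte[2]=0xB9 cont=1 payload=0x39=57: acc |= 57<<14 -> acc=942241 shift=21
  byte[3]=0x57 cont=0 payload=0x57=87: acc |= 87<<21 -> acc=183394465 shift=28 [end]
Varint 1: bytes[0:4] = A1 C1 B9 57 -> value 183394465 (4 byte(s))
  byte[4]=0xC7 cont=1 payload=0x47=71: acc |= 71<<0 -> acc=71 shift=7
  byte[5]=0x9D cont=1 payload=0x1D=29: acc |= 29<<7 -> acc=3783 shift=14
  byte[6]=0xBB cont=1 payload=0x3B=59: acc |= 59<<14 -> acc=970439 shift=21
  byte[7]=0x2C cont=0 payload=0x2C=44: acc |= 44<<21 -> acc=93245127 shift=28 [end]
Varint 2: bytes[4:8] = C7 9D BB 2C -> value 93245127 (4 byte(s))
  byte[8]=0xC3 cont=1 payload=0x43=67: acc |= 67<<0 -> acc=67 shift=7
  byte[9]=0x9A cont=1 payload=0x1A=26: acc |= 26<<7 -> acc=3395 shift=14
  byte[10]=0xA5 cont=1 payload=0x25=37: acc |= 37<<14 -> acc=609603 shift=21
  byte[11]=0x49 cont=0 payload=0x49=73: acc |= 73<<21 -> acc=153701699 shift=28 [end]
Varint 3: bytes[8:12] = C3 9A A5 49 -> value 153701699 (4 byte(s))
  byte[12]=0xE0 cont=1 payload=0x60=96: acc |= 96<<0 -> acc=96 shift=7
  byte[13]=0x72 cont=0 payload=0x72=114: acc |= 114<<7 -> acc=14688 shift=14 [end]
Varint 4: bytes[12:14] = E0 72 -> value 14688 (2 byte(s))
  byte[14]=0xCE cont=1 payload=0x4E=78: acc |= 78<<0 -> acc=78 shift=7
  byte[15]=0x6D cont=0 payload=0x6D=109: acc |= 109<<7 -> acc=14030 shift=14 [end]
Varint 5: bytes[14:16] = CE 6D -> value 14030 (2 byte(s))
  byte[16]=0xC3 cont=1 payload=0x43=67: acc |= 67<<0 -> acc=67 shift=7
  byte[17]=0xDD cont=1 payload=0x5D=93: acc |= 93<<7 -> acc=11971 shift=14
  byte[18]=0x18 cont=0 payload=0x18=24: acc |= 24<<14 -> acc=405187 shift=21 [end]
Varint 6: bytes[16:19] = C3 DD 18 -> value 405187 (3 byte(s))
  byte[19]=0x40 cont=0 payload=0x40=64: acc |= 64<<0 -> acc=64 shift=7 [end]
Varint 7: bytes[19:20] = 40 -> value 64 (1 byte(s))

Answer: 19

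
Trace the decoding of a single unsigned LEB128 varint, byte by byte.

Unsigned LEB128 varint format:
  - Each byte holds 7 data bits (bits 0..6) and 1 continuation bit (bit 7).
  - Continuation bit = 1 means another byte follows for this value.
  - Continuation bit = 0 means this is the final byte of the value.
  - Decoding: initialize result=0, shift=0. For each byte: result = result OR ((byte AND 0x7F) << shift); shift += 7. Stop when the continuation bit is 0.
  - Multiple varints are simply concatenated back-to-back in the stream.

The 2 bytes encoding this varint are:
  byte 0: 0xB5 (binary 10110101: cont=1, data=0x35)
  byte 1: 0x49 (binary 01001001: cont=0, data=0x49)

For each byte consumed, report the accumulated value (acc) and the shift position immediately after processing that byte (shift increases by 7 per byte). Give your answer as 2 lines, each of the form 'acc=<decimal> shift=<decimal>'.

Answer: acc=53 shift=7
acc=9397 shift=14

Derivation:
byte 0=0xB5: payload=0x35=53, contrib = 53<<0 = 53; acc -> 53, shift -> 7
byte 1=0x49: payload=0x49=73, contrib = 73<<7 = 9344; acc -> 9397, shift -> 14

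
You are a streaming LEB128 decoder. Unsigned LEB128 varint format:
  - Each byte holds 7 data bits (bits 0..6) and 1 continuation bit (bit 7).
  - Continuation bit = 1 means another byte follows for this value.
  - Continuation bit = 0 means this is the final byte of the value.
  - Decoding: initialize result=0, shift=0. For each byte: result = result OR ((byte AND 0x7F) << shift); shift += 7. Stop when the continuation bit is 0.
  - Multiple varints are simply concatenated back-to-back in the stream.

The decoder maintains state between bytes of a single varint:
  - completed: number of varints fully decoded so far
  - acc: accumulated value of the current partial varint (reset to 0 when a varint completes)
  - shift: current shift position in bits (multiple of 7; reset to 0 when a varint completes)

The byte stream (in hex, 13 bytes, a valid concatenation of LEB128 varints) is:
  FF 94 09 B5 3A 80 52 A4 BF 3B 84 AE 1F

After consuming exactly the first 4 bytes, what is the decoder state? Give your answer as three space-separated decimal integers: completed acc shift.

Answer: 1 53 7

Derivation:
byte[0]=0xFF cont=1 payload=0x7F: acc |= 127<<0 -> completed=0 acc=127 shift=7
byte[1]=0x94 cont=1 payload=0x14: acc |= 20<<7 -> completed=0 acc=2687 shift=14
byte[2]=0x09 cont=0 payload=0x09: varint #1 complete (value=150143); reset -> completed=1 acc=0 shift=0
byte[3]=0xB5 cont=1 payload=0x35: acc |= 53<<0 -> completed=1 acc=53 shift=7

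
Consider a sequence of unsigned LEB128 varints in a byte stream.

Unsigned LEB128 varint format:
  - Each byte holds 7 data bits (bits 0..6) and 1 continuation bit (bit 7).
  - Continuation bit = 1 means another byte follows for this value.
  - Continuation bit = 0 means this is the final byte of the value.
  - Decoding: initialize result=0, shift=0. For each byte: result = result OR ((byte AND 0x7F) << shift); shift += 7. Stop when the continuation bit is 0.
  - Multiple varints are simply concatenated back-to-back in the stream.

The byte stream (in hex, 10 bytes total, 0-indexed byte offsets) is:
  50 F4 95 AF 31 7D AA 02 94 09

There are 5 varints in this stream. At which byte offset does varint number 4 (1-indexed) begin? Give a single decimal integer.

  byte[0]=0x50 cont=0 payload=0x50=80: acc |= 80<<0 -> acc=80 shift=7 [end]
Varint 1: bytes[0:1] = 50 -> value 80 (1 byte(s))
  byte[1]=0xF4 cont=1 payload=0x74=116: acc |= 116<<0 -> acc=116 shift=7
  byte[2]=0x95 cont=1 payload=0x15=21: acc |= 21<<7 -> acc=2804 shift=14
  byte[3]=0xAF cont=1 payload=0x2F=47: acc |= 47<<14 -> acc=772852 shift=21
  byte[4]=0x31 cont=0 payload=0x31=49: acc |= 49<<21 -> acc=103533300 shift=28 [end]
Varint 2: bytes[1:5] = F4 95 AF 31 -> value 103533300 (4 byte(s))
  byte[5]=0x7D cont=0 payload=0x7D=125: acc |= 125<<0 -> acc=125 shift=7 [end]
Varint 3: bytes[5:6] = 7D -> value 125 (1 byte(s))
  byte[6]=0xAA cont=1 payload=0x2A=42: acc |= 42<<0 -> acc=42 shift=7
  byte[7]=0x02 cont=0 payload=0x02=2: acc |= 2<<7 -> acc=298 shift=14 [end]
Varint 4: bytes[6:8] = AA 02 -> value 298 (2 byte(s))
  byte[8]=0x94 cont=1 payload=0x14=20: acc |= 20<<0 -> acc=20 shift=7
  byte[9]=0x09 cont=0 payload=0x09=9: acc |= 9<<7 -> acc=1172 shift=14 [end]
Varint 5: bytes[8:10] = 94 09 -> value 1172 (2 byte(s))

Answer: 6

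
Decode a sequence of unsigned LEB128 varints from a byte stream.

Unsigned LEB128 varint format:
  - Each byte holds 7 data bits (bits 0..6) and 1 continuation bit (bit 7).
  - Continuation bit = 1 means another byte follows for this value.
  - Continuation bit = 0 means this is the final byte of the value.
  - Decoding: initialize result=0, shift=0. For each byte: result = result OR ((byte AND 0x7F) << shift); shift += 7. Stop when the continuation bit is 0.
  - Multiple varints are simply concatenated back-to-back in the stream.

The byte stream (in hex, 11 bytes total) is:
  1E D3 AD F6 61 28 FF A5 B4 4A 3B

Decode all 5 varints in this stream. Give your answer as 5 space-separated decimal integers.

Answer: 30 205362899 40 156046079 59

Derivation:
  byte[0]=0x1E cont=0 payload=0x1E=30: acc |= 30<<0 -> acc=30 shift=7 [end]
Varint 1: bytes[0:1] = 1E -> value 30 (1 byte(s))
  byte[1]=0xD3 cont=1 payload=0x53=83: acc |= 83<<0 -> acc=83 shift=7
  byte[2]=0xAD cont=1 payload=0x2D=45: acc |= 45<<7 -> acc=5843 shift=14
  byte[3]=0xF6 cont=1 payload=0x76=118: acc |= 118<<14 -> acc=1939155 shift=21
  byte[4]=0x61 cont=0 payload=0x61=97: acc |= 97<<21 -> acc=205362899 shift=28 [end]
Varint 2: bytes[1:5] = D3 AD F6 61 -> value 205362899 (4 byte(s))
  byte[5]=0x28 cont=0 payload=0x28=40: acc |= 40<<0 -> acc=40 shift=7 [end]
Varint 3: bytes[5:6] = 28 -> value 40 (1 byte(s))
  byte[6]=0xFF cont=1 payload=0x7F=127: acc |= 127<<0 -> acc=127 shift=7
  byte[7]=0xA5 cont=1 payload=0x25=37: acc |= 37<<7 -> acc=4863 shift=14
  byte[8]=0xB4 cont=1 payload=0x34=52: acc |= 52<<14 -> acc=856831 shift=21
  byte[9]=0x4A cont=0 payload=0x4A=74: acc |= 74<<21 -> acc=156046079 shift=28 [end]
Varint 4: bytes[6:10] = FF A5 B4 4A -> value 156046079 (4 byte(s))
  byte[10]=0x3B cont=0 payload=0x3B=59: acc |= 59<<0 -> acc=59 shift=7 [end]
Varint 5: bytes[10:11] = 3B -> value 59 (1 byte(s))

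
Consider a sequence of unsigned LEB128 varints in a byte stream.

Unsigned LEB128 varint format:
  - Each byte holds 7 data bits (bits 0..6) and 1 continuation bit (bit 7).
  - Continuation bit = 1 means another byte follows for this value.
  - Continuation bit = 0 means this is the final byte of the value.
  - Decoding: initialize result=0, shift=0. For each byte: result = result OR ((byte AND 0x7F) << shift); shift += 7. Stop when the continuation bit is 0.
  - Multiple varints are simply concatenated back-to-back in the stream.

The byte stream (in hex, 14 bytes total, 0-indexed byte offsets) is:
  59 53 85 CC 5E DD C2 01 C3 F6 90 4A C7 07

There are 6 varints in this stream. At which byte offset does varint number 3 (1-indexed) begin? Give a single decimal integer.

  byte[0]=0x59 cont=0 payload=0x59=89: acc |= 89<<0 -> acc=89 shift=7 [end]
Varint 1: bytes[0:1] = 59 -> value 89 (1 byte(s))
  byte[1]=0x53 cont=0 payload=0x53=83: acc |= 83<<0 -> acc=83 shift=7 [end]
Varint 2: bytes[1:2] = 53 -> value 83 (1 byte(s))
  byte[2]=0x85 cont=1 payload=0x05=5: acc |= 5<<0 -> acc=5 shift=7
  byte[3]=0xCC cont=1 payload=0x4C=76: acc |= 76<<7 -> acc=9733 shift=14
  byte[4]=0x5E cont=0 payload=0x5E=94: acc |= 94<<14 -> acc=1549829 shift=21 [end]
Varint 3: bytes[2:5] = 85 CC 5E -> value 1549829 (3 byte(s))
  byte[5]=0xDD cont=1 payload=0x5D=93: acc |= 93<<0 -> acc=93 shift=7
  byte[6]=0xC2 cont=1 payload=0x42=66: acc |= 66<<7 -> acc=8541 shift=14
  byte[7]=0x01 cont=0 payload=0x01=1: acc |= 1<<14 -> acc=24925 shift=21 [end]
Varint 4: bytes[5:8] = DD C2 01 -> value 24925 (3 byte(s))
  byte[8]=0xC3 cont=1 payload=0x43=67: acc |= 67<<0 -> acc=67 shift=7
  byte[9]=0xF6 cont=1 payload=0x76=118: acc |= 118<<7 -> acc=15171 shift=14
  byte[10]=0x90 cont=1 payload=0x10=16: acc |= 16<<14 -> acc=277315 shift=21
  byte[11]=0x4A cont=0 payload=0x4A=74: acc |= 74<<21 -> acc=155466563 shift=28 [end]
Varint 5: bytes[8:12] = C3 F6 90 4A -> value 155466563 (4 byte(s))
  byte[12]=0xC7 cont=1 payload=0x47=71: acc |= 71<<0 -> acc=71 shift=7
  byte[13]=0x07 cont=0 payload=0x07=7: acc |= 7<<7 -> acc=967 shift=14 [end]
Varint 6: bytes[12:14] = C7 07 -> value 967 (2 byte(s))

Answer: 2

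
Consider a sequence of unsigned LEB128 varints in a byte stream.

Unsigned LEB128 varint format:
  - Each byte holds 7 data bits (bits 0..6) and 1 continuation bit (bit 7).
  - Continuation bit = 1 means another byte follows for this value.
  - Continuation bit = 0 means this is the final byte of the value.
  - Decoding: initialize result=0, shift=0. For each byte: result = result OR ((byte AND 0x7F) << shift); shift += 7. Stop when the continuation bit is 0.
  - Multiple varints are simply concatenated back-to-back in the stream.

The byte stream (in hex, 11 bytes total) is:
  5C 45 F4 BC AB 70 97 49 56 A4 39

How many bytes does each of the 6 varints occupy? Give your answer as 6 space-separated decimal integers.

Answer: 1 1 4 2 1 2

Derivation:
  byte[0]=0x5C cont=0 payload=0x5C=92: acc |= 92<<0 -> acc=92 shift=7 [end]
Varint 1: bytes[0:1] = 5C -> value 92 (1 byte(s))
  byte[1]=0x45 cont=0 payload=0x45=69: acc |= 69<<0 -> acc=69 shift=7 [end]
Varint 2: bytes[1:2] = 45 -> value 69 (1 byte(s))
  byte[2]=0xF4 cont=1 payload=0x74=116: acc |= 116<<0 -> acc=116 shift=7
  byte[3]=0xBC cont=1 payload=0x3C=60: acc |= 60<<7 -> acc=7796 shift=14
  byte[4]=0xAB cont=1 payload=0x2B=43: acc |= 43<<14 -> acc=712308 shift=21
  byte[5]=0x70 cont=0 payload=0x70=112: acc |= 112<<21 -> acc=235593332 shift=28 [end]
Varint 3: bytes[2:6] = F4 BC AB 70 -> value 235593332 (4 byte(s))
  byte[6]=0x97 cont=1 payload=0x17=23: acc |= 23<<0 -> acc=23 shift=7
  byte[7]=0x49 cont=0 payload=0x49=73: acc |= 73<<7 -> acc=9367 shift=14 [end]
Varint 4: bytes[6:8] = 97 49 -> value 9367 (2 byte(s))
  byte[8]=0x56 cont=0 payload=0x56=86: acc |= 86<<0 -> acc=86 shift=7 [end]
Varint 5: bytes[8:9] = 56 -> value 86 (1 byte(s))
  byte[9]=0xA4 cont=1 payload=0x24=36: acc |= 36<<0 -> acc=36 shift=7
  byte[10]=0x39 cont=0 payload=0x39=57: acc |= 57<<7 -> acc=7332 shift=14 [end]
Varint 6: bytes[9:11] = A4 39 -> value 7332 (2 byte(s))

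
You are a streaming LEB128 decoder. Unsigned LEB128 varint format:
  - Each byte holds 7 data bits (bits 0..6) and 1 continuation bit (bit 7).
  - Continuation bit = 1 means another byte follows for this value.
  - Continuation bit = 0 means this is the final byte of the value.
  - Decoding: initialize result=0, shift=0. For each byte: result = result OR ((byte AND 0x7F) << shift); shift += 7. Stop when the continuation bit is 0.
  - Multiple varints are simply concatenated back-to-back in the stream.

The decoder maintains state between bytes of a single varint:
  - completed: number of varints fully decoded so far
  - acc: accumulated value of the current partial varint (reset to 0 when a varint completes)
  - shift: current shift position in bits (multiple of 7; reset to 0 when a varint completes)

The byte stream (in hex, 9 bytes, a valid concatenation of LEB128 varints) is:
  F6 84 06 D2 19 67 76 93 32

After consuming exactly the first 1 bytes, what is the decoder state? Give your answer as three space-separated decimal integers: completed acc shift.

byte[0]=0xF6 cont=1 payload=0x76: acc |= 118<<0 -> completed=0 acc=118 shift=7

Answer: 0 118 7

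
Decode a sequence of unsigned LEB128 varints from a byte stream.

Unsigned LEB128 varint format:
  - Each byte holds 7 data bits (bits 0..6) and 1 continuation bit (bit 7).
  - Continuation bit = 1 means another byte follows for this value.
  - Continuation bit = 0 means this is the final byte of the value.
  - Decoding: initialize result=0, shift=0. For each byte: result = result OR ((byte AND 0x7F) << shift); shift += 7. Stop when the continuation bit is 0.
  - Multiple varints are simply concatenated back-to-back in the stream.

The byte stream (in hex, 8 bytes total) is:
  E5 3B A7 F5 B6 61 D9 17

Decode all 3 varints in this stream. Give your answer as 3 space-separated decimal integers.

Answer: 7653 204323495 3033

Derivation:
  byte[0]=0xE5 cont=1 payload=0x65=101: acc |= 101<<0 -> acc=101 shift=7
  byte[1]=0x3B cont=0 payload=0x3B=59: acc |= 59<<7 -> acc=7653 shift=14 [end]
Varint 1: bytes[0:2] = E5 3B -> value 7653 (2 byte(s))
  byte[2]=0xA7 cont=1 payload=0x27=39: acc |= 39<<0 -> acc=39 shift=7
  byte[3]=0xF5 cont=1 payload=0x75=117: acc |= 117<<7 -> acc=15015 shift=14
  byte[4]=0xB6 cont=1 payload=0x36=54: acc |= 54<<14 -> acc=899751 shift=21
  byte[5]=0x61 cont=0 payload=0x61=97: acc |= 97<<21 -> acc=204323495 shift=28 [end]
Varint 2: bytes[2:6] = A7 F5 B6 61 -> value 204323495 (4 byte(s))
  byte[6]=0xD9 cont=1 payload=0x59=89: acc |= 89<<0 -> acc=89 shift=7
  byte[7]=0x17 cont=0 payload=0x17=23: acc |= 23<<7 -> acc=3033 shift=14 [end]
Varint 3: bytes[6:8] = D9 17 -> value 3033 (2 byte(s))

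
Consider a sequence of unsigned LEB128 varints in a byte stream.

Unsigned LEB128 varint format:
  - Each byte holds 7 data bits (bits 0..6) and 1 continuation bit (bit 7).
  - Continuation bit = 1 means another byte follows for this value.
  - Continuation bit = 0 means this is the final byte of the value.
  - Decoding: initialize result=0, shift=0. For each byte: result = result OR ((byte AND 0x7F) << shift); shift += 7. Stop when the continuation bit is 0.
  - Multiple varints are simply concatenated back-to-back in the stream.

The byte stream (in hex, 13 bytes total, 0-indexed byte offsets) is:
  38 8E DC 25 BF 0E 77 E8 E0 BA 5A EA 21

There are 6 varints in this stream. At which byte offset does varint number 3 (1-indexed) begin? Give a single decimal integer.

Answer: 4

Derivation:
  byte[0]=0x38 cont=0 payload=0x38=56: acc |= 56<<0 -> acc=56 shift=7 [end]
Varint 1: bytes[0:1] = 38 -> value 56 (1 byte(s))
  byte[1]=0x8E cont=1 payload=0x0E=14: acc |= 14<<0 -> acc=14 shift=7
  byte[2]=0xDC cont=1 payload=0x5C=92: acc |= 92<<7 -> acc=11790 shift=14
  byte[3]=0x25 cont=0 payload=0x25=37: acc |= 37<<14 -> acc=617998 shift=21 [end]
Varint 2: bytes[1:4] = 8E DC 25 -> value 617998 (3 byte(s))
  byte[4]=0xBF cont=1 payload=0x3F=63: acc |= 63<<0 -> acc=63 shift=7
  byte[5]=0x0E cont=0 payload=0x0E=14: acc |= 14<<7 -> acc=1855 shift=14 [end]
Varint 3: bytes[4:6] = BF 0E -> value 1855 (2 byte(s))
  byte[6]=0x77 cont=0 payload=0x77=119: acc |= 119<<0 -> acc=119 shift=7 [end]
Varint 4: bytes[6:7] = 77 -> value 119 (1 byte(s))
  byte[7]=0xE8 cont=1 payload=0x68=104: acc |= 104<<0 -> acc=104 shift=7
  byte[8]=0xE0 cont=1 payload=0x60=96: acc |= 96<<7 -> acc=12392 shift=14
  byte[9]=0xBA cont=1 payload=0x3A=58: acc |= 58<<14 -> acc=962664 shift=21
  byte[10]=0x5A cont=0 payload=0x5A=90: acc |= 90<<21 -> acc=189706344 shift=28 [end]
Varint 5: bytes[7:11] = E8 E0 BA 5A -> value 189706344 (4 byte(s))
  byte[11]=0xEA cont=1 payload=0x6A=106: acc |= 106<<0 -> acc=106 shift=7
  byte[12]=0x21 cont=0 payload=0x21=33: acc |= 33<<7 -> acc=4330 shift=14 [end]
Varint 6: bytes[11:13] = EA 21 -> value 4330 (2 byte(s))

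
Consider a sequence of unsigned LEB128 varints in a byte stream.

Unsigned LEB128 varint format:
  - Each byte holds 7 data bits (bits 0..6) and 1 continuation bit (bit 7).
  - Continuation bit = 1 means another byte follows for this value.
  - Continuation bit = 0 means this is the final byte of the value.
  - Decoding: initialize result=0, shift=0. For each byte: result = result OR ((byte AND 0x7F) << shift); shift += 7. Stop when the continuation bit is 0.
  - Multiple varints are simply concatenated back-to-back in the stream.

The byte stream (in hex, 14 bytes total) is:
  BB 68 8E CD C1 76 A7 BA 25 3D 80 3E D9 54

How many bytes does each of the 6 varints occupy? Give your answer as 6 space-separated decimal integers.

  byte[0]=0xBB cont=1 payload=0x3B=59: acc |= 59<<0 -> acc=59 shift=7
  byte[1]=0x68 cont=0 payload=0x68=104: acc |= 104<<7 -> acc=13371 shift=14 [end]
Varint 1: bytes[0:2] = BB 68 -> value 13371 (2 byte(s))
  byte[2]=0x8E cont=1 payload=0x0E=14: acc |= 14<<0 -> acc=14 shift=7
  byte[3]=0xCD cont=1 payload=0x4D=77: acc |= 77<<7 -> acc=9870 shift=14
  byte[4]=0xC1 cont=1 payload=0x41=65: acc |= 65<<14 -> acc=1074830 shift=21
  byte[5]=0x76 cont=0 payload=0x76=118: acc |= 118<<21 -> acc=248538766 shift=28 [end]
Varint 2: bytes[2:6] = 8E CD C1 76 -> value 248538766 (4 byte(s))
  byte[6]=0xA7 cont=1 payload=0x27=39: acc |= 39<<0 -> acc=39 shift=7
  byte[7]=0xBA cont=1 payload=0x3A=58: acc |= 58<<7 -> acc=7463 shift=14
  byte[8]=0x25 cont=0 payload=0x25=37: acc |= 37<<14 -> acc=613671 shift=21 [end]
Varint 3: bytes[6:9] = A7 BA 25 -> value 613671 (3 byte(s))
  byte[9]=0x3D cont=0 payload=0x3D=61: acc |= 61<<0 -> acc=61 shift=7 [end]
Varint 4: bytes[9:10] = 3D -> value 61 (1 byte(s))
  byte[10]=0x80 cont=1 payload=0x00=0: acc |= 0<<0 -> acc=0 shift=7
  byte[11]=0x3E cont=0 payload=0x3E=62: acc |= 62<<7 -> acc=7936 shift=14 [end]
Varint 5: bytes[10:12] = 80 3E -> value 7936 (2 byte(s))
  byte[12]=0xD9 cont=1 payload=0x59=89: acc |= 89<<0 -> acc=89 shift=7
  byte[13]=0x54 cont=0 payload=0x54=84: acc |= 84<<7 -> acc=10841 shift=14 [end]
Varint 6: bytes[12:14] = D9 54 -> value 10841 (2 byte(s))

Answer: 2 4 3 1 2 2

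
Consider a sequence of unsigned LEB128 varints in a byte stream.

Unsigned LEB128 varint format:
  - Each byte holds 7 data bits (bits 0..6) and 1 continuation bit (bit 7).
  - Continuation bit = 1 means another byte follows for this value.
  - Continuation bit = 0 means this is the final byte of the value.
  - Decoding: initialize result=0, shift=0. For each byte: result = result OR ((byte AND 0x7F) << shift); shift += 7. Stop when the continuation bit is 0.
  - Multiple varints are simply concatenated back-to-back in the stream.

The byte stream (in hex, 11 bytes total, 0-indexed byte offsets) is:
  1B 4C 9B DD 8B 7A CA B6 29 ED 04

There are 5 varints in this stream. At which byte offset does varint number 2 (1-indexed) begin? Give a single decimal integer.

Answer: 1

Derivation:
  byte[0]=0x1B cont=0 payload=0x1B=27: acc |= 27<<0 -> acc=27 shift=7 [end]
Varint 1: bytes[0:1] = 1B -> value 27 (1 byte(s))
  byte[1]=0x4C cont=0 payload=0x4C=76: acc |= 76<<0 -> acc=76 shift=7 [end]
Varint 2: bytes[1:2] = 4C -> value 76 (1 byte(s))
  byte[2]=0x9B cont=1 payload=0x1B=27: acc |= 27<<0 -> acc=27 shift=7
  byte[3]=0xDD cont=1 payload=0x5D=93: acc |= 93<<7 -> acc=11931 shift=14
  byte[4]=0x8B cont=1 payload=0x0B=11: acc |= 11<<14 -> acc=192155 shift=21
  byte[5]=0x7A cont=0 payload=0x7A=122: acc |= 122<<21 -> acc=256044699 shift=28 [end]
Varint 3: bytes[2:6] = 9B DD 8B 7A -> value 256044699 (4 byte(s))
  byte[6]=0xCA cont=1 payload=0x4A=74: acc |= 74<<0 -> acc=74 shift=7
  byte[7]=0xB6 cont=1 payload=0x36=54: acc |= 54<<7 -> acc=6986 shift=14
  byte[8]=0x29 cont=0 payload=0x29=41: acc |= 41<<14 -> acc=678730 shift=21 [end]
Varint 4: bytes[6:9] = CA B6 29 -> value 678730 (3 byte(s))
  byte[9]=0xED cont=1 payload=0x6D=109: acc |= 109<<0 -> acc=109 shift=7
  byte[10]=0x04 cont=0 payload=0x04=4: acc |= 4<<7 -> acc=621 shift=14 [end]
Varint 5: bytes[9:11] = ED 04 -> value 621 (2 byte(s))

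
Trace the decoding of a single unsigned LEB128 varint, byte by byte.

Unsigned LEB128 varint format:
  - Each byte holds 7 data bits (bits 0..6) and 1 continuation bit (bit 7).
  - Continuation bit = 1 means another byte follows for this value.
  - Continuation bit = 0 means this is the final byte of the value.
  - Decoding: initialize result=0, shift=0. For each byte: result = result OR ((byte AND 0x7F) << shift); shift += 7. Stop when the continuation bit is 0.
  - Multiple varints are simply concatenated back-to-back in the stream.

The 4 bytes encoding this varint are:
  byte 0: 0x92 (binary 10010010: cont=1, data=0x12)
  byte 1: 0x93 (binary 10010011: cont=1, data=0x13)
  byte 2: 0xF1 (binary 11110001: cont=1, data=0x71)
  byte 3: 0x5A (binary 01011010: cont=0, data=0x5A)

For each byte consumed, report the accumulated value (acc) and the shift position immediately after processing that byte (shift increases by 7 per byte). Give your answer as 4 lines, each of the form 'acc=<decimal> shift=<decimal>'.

Answer: acc=18 shift=7
acc=2450 shift=14
acc=1853842 shift=21
acc=190597522 shift=28

Derivation:
byte 0=0x92: payload=0x12=18, contrib = 18<<0 = 18; acc -> 18, shift -> 7
byte 1=0x93: payload=0x13=19, contrib = 19<<7 = 2432; acc -> 2450, shift -> 14
byte 2=0xF1: payload=0x71=113, contrib = 113<<14 = 1851392; acc -> 1853842, shift -> 21
byte 3=0x5A: payload=0x5A=90, contrib = 90<<21 = 188743680; acc -> 190597522, shift -> 28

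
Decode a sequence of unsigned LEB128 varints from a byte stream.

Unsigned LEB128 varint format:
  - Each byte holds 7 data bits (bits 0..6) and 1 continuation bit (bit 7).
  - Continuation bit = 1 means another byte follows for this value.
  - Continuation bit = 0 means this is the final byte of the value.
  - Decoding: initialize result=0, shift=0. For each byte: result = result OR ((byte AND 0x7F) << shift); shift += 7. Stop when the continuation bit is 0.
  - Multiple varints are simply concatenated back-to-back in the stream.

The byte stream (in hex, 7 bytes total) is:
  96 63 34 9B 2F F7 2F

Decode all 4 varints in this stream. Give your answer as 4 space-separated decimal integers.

Answer: 12694 52 6043 6135

Derivation:
  byte[0]=0x96 cont=1 payload=0x16=22: acc |= 22<<0 -> acc=22 shift=7
  byte[1]=0x63 cont=0 payload=0x63=99: acc |= 99<<7 -> acc=12694 shift=14 [end]
Varint 1: bytes[0:2] = 96 63 -> value 12694 (2 byte(s))
  byte[2]=0x34 cont=0 payload=0x34=52: acc |= 52<<0 -> acc=52 shift=7 [end]
Varint 2: bytes[2:3] = 34 -> value 52 (1 byte(s))
  byte[3]=0x9B cont=1 payload=0x1B=27: acc |= 27<<0 -> acc=27 shift=7
  byte[4]=0x2F cont=0 payload=0x2F=47: acc |= 47<<7 -> acc=6043 shift=14 [end]
Varint 3: bytes[3:5] = 9B 2F -> value 6043 (2 byte(s))
  byte[5]=0xF7 cont=1 payload=0x77=119: acc |= 119<<0 -> acc=119 shift=7
  byte[6]=0x2F cont=0 payload=0x2F=47: acc |= 47<<7 -> acc=6135 shift=14 [end]
Varint 4: bytes[5:7] = F7 2F -> value 6135 (2 byte(s))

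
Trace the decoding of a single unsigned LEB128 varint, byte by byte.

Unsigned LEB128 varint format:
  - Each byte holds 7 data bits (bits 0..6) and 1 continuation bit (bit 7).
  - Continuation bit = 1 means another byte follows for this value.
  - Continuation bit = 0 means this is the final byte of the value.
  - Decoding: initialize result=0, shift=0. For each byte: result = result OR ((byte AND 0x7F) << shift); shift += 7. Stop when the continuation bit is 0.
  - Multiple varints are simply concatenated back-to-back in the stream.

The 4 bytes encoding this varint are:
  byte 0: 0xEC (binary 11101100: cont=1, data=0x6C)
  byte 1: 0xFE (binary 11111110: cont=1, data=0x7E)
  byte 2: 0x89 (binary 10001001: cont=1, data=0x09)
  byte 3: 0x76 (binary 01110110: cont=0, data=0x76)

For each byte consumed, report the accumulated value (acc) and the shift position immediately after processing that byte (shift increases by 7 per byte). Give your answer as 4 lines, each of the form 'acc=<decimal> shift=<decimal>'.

Answer: acc=108 shift=7
acc=16236 shift=14
acc=163692 shift=21
acc=247627628 shift=28

Derivation:
byte 0=0xEC: payload=0x6C=108, contrib = 108<<0 = 108; acc -> 108, shift -> 7
byte 1=0xFE: payload=0x7E=126, contrib = 126<<7 = 16128; acc -> 16236, shift -> 14
byte 2=0x89: payload=0x09=9, contrib = 9<<14 = 147456; acc -> 163692, shift -> 21
byte 3=0x76: payload=0x76=118, contrib = 118<<21 = 247463936; acc -> 247627628, shift -> 28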